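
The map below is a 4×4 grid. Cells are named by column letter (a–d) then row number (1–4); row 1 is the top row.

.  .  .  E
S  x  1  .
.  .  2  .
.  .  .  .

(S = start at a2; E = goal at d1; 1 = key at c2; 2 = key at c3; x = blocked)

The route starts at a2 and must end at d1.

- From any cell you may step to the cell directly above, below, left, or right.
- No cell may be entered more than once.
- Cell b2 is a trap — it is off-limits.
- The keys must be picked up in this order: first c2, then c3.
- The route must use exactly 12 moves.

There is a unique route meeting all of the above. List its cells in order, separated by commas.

The waypoints must appear in the order c2, c3, with no cell reused.
Route from a2: up 1 to a1, right 2 to c1, down 2 to c3, left 1 to b3, down 1 to b4, right 2 to d4, up 3 to d1 — 12 moves in all.
Check: order respected (1 at step 4, 2 at step 5); 12 moves as required.

a2, a1, b1, c1, c2, c3, b3, b4, c4, d4, d3, d2, d1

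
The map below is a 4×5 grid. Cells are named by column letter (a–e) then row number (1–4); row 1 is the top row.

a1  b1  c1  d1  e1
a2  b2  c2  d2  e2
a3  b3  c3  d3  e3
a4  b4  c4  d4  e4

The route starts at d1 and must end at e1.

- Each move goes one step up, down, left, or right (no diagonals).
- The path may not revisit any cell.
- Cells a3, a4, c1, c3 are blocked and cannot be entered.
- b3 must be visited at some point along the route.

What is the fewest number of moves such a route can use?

11

Any route passes through b3 somewhere between d1 and e1. Summing Manhattan distances along the two legs (d1 → b3 → e1) gives a lower bound of 4 + 5 = 9 moves.
The shortest route satisfying every rule uses 11 moves: d1 → d2 → c2 → b2 → b3 → b4 → c4 → d4 → d3 → e3 → e2 → e1.
The bound of 9 isn't tight here; checking systematically, no route of length 9 through 10 satisfies every constraint, so 11 is the minimum.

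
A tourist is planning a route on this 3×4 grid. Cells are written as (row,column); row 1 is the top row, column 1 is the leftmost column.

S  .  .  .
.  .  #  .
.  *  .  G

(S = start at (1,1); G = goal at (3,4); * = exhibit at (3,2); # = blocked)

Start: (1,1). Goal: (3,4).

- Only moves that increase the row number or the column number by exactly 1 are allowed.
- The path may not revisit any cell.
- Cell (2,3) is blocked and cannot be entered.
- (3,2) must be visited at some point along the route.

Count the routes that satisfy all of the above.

3

A right/down-only route from (1,1) to (3,4) makes exactly 2 down-moves and 3 right-moves in some order.
With no other constraints that would be C(5,2) = 10 routes.
Split at (3,2) and multiply the segment counts (each segment already excludes blocked cells): (1,1)→(3,2): 3; (3,2)→(3,4): 1; product = 3.
That gives 3 routes.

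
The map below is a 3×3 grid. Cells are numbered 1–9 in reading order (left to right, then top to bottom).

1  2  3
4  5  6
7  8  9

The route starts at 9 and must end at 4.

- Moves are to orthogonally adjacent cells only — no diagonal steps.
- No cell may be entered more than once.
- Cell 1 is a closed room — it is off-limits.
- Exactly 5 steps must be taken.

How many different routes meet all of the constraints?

Need simple routes of exactly 5 moves from 9 to 4 (Manhattan distance 3, so 1 moves are spent on a detour and 1 undoing it).
Enumerating: 9 6 3 2 5 4 | 9 6 5 8 7 4.
That gives 2 routes.

2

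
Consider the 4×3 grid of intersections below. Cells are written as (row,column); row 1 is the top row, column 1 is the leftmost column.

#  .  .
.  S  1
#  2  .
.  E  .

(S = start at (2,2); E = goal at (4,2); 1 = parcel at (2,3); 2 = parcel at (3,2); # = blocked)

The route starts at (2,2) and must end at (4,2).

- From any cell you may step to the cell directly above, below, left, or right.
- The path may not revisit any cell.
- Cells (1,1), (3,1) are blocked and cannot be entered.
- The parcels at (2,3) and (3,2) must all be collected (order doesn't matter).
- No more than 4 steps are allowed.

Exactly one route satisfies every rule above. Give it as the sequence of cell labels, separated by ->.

(2,2) -> (2,3) -> (3,3) -> (3,2) -> (4,2)

The 4-move cap with required stops at (2,3), (3,2) leaves no slack for detours.
Route from (2,2): right to (2,3), down to (3,3), left to (3,2), down to (4,2) — 4 moves in all.
Check: all required cells visited; 4 ≤ 4 moves.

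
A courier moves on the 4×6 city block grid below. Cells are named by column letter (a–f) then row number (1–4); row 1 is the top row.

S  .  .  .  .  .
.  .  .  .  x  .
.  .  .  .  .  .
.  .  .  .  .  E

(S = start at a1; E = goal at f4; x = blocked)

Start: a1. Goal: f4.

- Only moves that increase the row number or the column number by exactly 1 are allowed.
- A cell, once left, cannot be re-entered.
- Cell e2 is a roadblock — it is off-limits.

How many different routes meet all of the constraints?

A right/down-only route from a1 to f4 makes exactly 3 down-moves and 5 right-moves in some order.
With no other constraints that would be C(8,3) = 56 routes.
Subtract routes through each blocked cell (inclusion–exclusion for overlaps): − through e2: 15 → 41.
That gives 41 routes.

41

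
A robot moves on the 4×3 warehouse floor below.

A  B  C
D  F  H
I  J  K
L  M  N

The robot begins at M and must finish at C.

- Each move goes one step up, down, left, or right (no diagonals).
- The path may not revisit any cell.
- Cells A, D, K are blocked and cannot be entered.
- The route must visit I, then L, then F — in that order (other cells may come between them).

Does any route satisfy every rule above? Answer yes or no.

Ignoring the required order, 2 revisit-free routes from M to C pass through all of I, L, and F; the waypoint orders that occur are L → I → F (2) — never I → L → F.

no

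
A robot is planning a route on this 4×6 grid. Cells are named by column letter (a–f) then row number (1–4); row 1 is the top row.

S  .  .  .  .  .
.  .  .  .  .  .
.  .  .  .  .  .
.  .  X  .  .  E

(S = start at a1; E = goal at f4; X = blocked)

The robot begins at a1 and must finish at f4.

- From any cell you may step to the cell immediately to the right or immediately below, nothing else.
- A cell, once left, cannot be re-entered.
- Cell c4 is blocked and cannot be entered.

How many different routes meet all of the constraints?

46

A right/down-only route from a1 to f4 makes exactly 3 down-moves and 5 right-moves in some order.
With no other constraints that would be C(8,3) = 56 routes.
Subtract routes through each blocked cell (inclusion–exclusion for overlaps): − through c4: 10 → 46.
That gives 46 routes.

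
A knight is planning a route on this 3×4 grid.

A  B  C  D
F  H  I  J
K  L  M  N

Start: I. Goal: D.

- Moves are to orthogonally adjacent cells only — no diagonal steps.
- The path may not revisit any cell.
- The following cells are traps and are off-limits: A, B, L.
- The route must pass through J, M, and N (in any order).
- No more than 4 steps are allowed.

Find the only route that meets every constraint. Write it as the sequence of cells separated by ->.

I -> M -> N -> J -> D

The 4-move cap with required stops at J, M, N leaves no slack for detours.
Route from I: down to M, right to N, 2× up (reaching D) — 4 moves in all.
Check: all required cells visited; 4 ≤ 4 moves.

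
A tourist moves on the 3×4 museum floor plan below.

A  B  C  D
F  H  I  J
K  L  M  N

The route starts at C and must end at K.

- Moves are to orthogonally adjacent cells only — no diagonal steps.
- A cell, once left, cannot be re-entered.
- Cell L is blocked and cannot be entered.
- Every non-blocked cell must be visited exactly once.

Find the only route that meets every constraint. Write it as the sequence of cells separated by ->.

C -> D -> J -> N -> M -> I -> H -> B -> A -> F -> K

Need to visit all 11 open cells exactly once, starting at C and ending at K.
Route from C: right 1 to D, down 2 to N, left 1 to M, up 1 to I, left 1 to H, up 1 to B, left 1 to A, down 2 to K — 10 moves in all.
Check: all 11 open cells covered.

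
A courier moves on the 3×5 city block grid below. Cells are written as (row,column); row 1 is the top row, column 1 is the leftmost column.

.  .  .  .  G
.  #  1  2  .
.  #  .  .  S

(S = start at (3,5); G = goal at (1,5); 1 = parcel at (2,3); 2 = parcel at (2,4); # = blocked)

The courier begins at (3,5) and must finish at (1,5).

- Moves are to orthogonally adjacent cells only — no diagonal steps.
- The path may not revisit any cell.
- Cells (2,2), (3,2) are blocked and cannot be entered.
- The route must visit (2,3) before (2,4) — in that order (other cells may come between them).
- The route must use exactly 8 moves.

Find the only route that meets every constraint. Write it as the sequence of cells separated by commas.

(3,5), (3,4), (3,3), (2,3), (1,3), (1,4), (2,4), (2,5), (1,5)

The waypoints must appear in the order (2,3), (2,4), with no cell reused.
Route from (3,5): left 2 to (3,3), up 2 to (1,3), right 1 to (1,4), down 1 to (2,4), right 1 to (2,5), up 1 to (1,5) — 8 moves in all.
Check: order respected (1 at step 3, 2 at step 6); 8 moves as required.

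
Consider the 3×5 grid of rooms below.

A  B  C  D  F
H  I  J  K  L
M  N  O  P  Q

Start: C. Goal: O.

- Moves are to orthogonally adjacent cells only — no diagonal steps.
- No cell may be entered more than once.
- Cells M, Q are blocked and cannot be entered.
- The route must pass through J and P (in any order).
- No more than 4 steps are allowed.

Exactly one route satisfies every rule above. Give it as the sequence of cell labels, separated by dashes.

C - J - K - P - O

The 4-move cap with required stops at J, P leaves no slack for detours.
Route from C: down to J, right to K, down to P, left to O — 4 moves in all.
Check: all required cells visited; 4 ≤ 4 moves.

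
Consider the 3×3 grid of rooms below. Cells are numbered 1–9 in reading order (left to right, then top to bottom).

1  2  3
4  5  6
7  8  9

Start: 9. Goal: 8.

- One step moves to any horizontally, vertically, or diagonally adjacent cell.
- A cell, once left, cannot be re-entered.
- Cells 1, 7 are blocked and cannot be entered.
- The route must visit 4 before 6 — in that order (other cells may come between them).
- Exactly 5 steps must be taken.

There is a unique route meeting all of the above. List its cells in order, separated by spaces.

The waypoints must appear in the order 4, 6, with no cell reused.
Route from 9: up-left 1 to 5, left 1 to 4, up-right 1 to 2, down-right 1 to 6, down-left 1 to 8 — 5 moves in all.
Check: order respected (4 at step 2, 6 at step 4); 5 moves as required.

9 5 4 2 6 8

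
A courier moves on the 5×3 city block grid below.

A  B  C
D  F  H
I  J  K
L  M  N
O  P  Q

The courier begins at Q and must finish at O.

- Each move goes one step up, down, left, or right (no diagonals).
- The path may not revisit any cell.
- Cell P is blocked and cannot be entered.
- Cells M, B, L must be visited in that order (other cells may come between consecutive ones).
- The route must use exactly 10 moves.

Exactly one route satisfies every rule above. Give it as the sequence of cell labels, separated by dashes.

Q - N - M - J - F - B - A - D - I - L - O

The waypoints must appear in the order M, B, L, with no cell reused.
Route from Q: up to N, left to M, 3× up (reaching B), left to A, 4× down (reaching O) — 10 moves in all.
Check: order respected (M at step 2, B at step 5, L at step 9); 10 moves as required.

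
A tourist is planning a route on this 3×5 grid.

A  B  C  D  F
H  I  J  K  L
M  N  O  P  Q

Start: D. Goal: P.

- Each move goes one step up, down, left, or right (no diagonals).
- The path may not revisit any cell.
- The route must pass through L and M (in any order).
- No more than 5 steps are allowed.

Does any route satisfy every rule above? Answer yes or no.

Even ignoring the no-revisit rule, getting from D to P, taking the cheapest ordering D → L → M → P needs at least 2 + 5 + 3 = 10 moves (Manhattan distance per leg), which exceeds the 5-move limit.

no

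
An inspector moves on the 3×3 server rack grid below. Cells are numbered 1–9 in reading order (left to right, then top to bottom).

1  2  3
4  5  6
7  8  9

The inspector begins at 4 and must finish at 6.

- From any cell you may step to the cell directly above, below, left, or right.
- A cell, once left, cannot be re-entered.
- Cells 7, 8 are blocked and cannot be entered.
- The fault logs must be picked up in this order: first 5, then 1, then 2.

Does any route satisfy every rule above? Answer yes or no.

Ignoring the required order, 1 revisit-free route from 4 to 6 passes through all of 5, 1, and 2; the waypoint orders that occur are 1 → 2 → 5 (1) — never 5 → 1 → 2.

no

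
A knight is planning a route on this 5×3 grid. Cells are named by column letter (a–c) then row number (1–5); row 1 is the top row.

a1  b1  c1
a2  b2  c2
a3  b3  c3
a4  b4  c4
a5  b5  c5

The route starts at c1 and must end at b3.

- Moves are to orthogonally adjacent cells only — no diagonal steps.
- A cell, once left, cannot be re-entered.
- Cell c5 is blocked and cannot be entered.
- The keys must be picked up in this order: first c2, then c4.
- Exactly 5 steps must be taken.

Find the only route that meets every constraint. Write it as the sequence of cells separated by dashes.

c1 - c2 - c3 - c4 - b4 - b3

The waypoints must appear in the order c2, c4, with no cell reused.
Route from c1: down 3 to c4, left 1 to b4, up 1 to b3 — 5 moves in all.
Check: order respected (c2 at step 1, c4 at step 3); 5 moves as required.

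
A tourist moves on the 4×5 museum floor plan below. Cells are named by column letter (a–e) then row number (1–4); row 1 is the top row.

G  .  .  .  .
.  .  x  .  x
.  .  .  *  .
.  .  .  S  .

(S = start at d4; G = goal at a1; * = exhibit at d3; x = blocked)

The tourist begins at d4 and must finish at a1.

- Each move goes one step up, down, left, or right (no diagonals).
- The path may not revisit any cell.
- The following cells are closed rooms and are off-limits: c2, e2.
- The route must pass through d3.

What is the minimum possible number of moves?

Any route passes through d3 somewhere between d4 and a1. Summing Manhattan distances along the two legs (d4 → d3 → a1) gives a lower bound of 1 + 5 = 6 moves.
A route of 6 moves achieves this: d4 → d3 → d2 → d1 → c1 → b1 → a1.
Since 6 matches the lower bound, it is optimal.

6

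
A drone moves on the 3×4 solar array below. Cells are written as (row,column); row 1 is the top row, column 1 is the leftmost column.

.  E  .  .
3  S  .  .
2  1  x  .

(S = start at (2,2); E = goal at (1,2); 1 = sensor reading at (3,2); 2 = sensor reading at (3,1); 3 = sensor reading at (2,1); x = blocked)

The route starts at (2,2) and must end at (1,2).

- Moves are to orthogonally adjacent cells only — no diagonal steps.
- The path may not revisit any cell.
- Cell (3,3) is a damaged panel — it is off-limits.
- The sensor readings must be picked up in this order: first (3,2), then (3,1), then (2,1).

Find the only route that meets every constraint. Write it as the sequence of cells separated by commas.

(2,2), (3,2), (3,1), (2,1), (1,1), (1,2)

The waypoints must appear in the order (3,2), (3,1), (2,1), with no cell reused.
Route from (2,2): down to (3,2), left to (3,1), 2× up (reaching (1,1)), right to (1,2) — 5 moves in all.
Check: order respected (1 at step 1, 2 at step 2, 3 at step 3).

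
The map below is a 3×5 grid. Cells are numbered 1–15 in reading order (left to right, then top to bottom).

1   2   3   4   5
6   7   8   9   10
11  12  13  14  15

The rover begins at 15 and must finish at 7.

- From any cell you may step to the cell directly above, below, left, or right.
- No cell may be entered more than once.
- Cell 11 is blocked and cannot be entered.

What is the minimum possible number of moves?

4

The Manhattan distance from 15 to 7 is |3−2| + |5−2| = 4, so at least 4 moves are needed.
A route of 4 moves achieves this: 15 → 10 → 9 → 8 → 7.
Since 4 matches the lower bound, it is optimal.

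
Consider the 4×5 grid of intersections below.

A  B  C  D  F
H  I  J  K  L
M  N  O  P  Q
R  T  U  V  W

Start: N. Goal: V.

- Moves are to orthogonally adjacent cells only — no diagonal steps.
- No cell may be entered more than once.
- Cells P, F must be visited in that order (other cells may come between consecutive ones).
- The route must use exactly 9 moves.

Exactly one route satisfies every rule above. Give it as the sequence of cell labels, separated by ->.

The waypoints must appear in the order P, F, with no cell reused.
Route from N: right 2 to P, up 2 to D, right 1 to F, down 3 to W, left 1 to V — 9 moves in all.
Check: order respected (P at step 2, F at step 5); 9 moves as required.

N -> O -> P -> K -> D -> F -> L -> Q -> W -> V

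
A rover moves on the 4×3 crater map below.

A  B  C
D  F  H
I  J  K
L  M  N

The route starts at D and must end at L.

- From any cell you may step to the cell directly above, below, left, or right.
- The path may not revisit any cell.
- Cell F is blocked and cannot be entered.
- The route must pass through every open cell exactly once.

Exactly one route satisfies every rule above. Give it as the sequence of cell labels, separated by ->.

Need to visit all 11 open cells exactly once, starting at D and ending at L.
Route from D: up to A, 2× right (reaching C), 3× down (reaching N), left to M, up to J, left to I, down to L — 10 moves in all.
Check: all 11 open cells covered.

D -> A -> B -> C -> H -> K -> N -> M -> J -> I -> L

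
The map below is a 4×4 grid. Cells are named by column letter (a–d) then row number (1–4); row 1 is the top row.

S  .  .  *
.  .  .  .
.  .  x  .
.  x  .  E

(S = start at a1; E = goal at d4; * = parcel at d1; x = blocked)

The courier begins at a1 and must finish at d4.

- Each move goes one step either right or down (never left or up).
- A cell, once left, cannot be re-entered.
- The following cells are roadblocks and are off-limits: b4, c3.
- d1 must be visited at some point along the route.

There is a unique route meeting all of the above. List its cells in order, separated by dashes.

Moves only go right or down, so the column and row indices never decrease.
Route from a1: right 3 to d1, down 3 to d4 — 6 moves in all.
Check: all required cells visited.

a1 - b1 - c1 - d1 - d2 - d3 - d4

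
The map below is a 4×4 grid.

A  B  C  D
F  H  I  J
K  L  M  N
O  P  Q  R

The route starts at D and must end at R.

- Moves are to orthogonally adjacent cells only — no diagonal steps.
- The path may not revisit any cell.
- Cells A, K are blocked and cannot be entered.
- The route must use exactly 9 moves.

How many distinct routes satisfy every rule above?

11

Need simple routes of exactly 9 moves from D to R (Manhattan distance 3, so 3 moves are spent on a detour and 3 undoing it).
Branch systematically from the start, pruning whenever the remaining move budget drops below the Manhattan distance to R or differs from it in parity. Grouping the completions by first move — via J: 5; via C: 6 — and summing: 5 + 6 = 11.
That gives 11 routes.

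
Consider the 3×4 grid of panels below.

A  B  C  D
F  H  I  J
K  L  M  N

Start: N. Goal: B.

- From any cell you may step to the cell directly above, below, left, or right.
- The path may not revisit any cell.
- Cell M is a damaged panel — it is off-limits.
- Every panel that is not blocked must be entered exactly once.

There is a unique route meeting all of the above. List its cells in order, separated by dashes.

Need to visit all 11 open cells exactly once, starting at N and ending at B.
Cell K has only two open neighbours (F and L), so the path must pass straight through it: one of those is the cell it's entered from and the other is where it exits.
Route from N: 2× up (reaching D), left to C, down to I, left to H, down to L, left to K, 2× up (reaching A), right to B — 10 moves in all.
Check: all 11 open cells covered.

N - J - D - C - I - H - L - K - F - A - B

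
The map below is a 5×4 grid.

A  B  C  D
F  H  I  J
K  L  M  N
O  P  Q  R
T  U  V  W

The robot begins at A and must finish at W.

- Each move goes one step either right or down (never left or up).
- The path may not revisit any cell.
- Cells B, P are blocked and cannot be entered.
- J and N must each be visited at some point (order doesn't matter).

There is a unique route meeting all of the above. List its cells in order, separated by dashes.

A - F - H - I - J - N - R - W

Moves only go right or down, so the column and row indices never decrease.
Route from A: down 1 to F, right 3 to J, down 3 to W — 7 moves in all.
Check: all required cells visited.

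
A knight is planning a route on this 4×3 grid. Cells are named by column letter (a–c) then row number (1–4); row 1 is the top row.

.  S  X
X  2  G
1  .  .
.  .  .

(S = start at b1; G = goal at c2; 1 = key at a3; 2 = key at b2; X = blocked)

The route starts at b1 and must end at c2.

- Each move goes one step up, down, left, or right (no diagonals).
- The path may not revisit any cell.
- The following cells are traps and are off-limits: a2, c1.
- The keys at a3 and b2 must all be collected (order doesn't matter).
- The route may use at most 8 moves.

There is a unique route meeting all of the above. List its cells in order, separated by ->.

b1 -> b2 -> b3 -> a3 -> a4 -> b4 -> c4 -> c3 -> c2

The budget equals the shortest possible length, so every move has to be on a shortest route through the required cells.
Route from b1: 2× down (reaching b3), left to a3, down to a4, 2× right (reaching c4), 2× up (reaching c2) — 8 moves in all.
Check: all required cells visited; 8 ≤ 8 moves.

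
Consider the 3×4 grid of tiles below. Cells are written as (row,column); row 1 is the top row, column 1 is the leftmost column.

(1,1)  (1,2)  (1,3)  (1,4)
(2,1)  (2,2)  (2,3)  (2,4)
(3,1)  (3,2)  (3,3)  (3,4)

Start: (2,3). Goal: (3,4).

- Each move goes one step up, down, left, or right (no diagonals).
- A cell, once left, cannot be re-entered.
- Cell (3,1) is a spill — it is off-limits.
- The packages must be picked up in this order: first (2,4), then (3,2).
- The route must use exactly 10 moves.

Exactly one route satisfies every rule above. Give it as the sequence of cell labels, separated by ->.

The waypoints must appear in the order (2,4), (3,2), with no cell reused.
Route from (2,3): right 1 to (2,4), up 1 to (1,4), left 3 to (1,1), down 1 to (2,1), right 1 to (2,2), down 1 to (3,2), right 2 to (3,4) — 10 moves in all.
Check: order respected ((2,4) at step 1, (3,2) at step 8); 10 moves as required.

(2,3) -> (2,4) -> (1,4) -> (1,3) -> (1,2) -> (1,1) -> (2,1) -> (2,2) -> (3,2) -> (3,3) -> (3,4)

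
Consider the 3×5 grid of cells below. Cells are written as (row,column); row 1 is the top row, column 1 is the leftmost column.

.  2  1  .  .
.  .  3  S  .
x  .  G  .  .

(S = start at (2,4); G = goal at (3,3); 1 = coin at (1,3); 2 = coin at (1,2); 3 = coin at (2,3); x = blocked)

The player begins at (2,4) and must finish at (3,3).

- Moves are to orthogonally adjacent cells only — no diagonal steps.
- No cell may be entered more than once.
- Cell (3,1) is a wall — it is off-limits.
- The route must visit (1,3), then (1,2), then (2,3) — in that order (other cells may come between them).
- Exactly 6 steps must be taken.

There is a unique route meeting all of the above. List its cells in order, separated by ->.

(2,4) -> (1,4) -> (1,3) -> (1,2) -> (2,2) -> (2,3) -> (3,3)

The waypoints must appear in the order (1,3), (1,2), (2,3), with no cell reused.
Route from (2,4): up 1 to (1,4), left 2 to (1,2), down 1 to (2,2), right 1 to (2,3), down 1 to (3,3) — 6 moves in all.
Check: order respected (1 at step 2, 2 at step 3, 3 at step 5); 6 moves as required.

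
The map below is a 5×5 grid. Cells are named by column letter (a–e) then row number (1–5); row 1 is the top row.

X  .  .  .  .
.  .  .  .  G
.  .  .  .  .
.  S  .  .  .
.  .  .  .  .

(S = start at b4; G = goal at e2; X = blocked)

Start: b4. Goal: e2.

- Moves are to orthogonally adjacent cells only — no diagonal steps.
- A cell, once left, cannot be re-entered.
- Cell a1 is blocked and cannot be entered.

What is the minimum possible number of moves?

The Manhattan distance from b4 to e2 is |4−2| + |2−5| = 5, so at least 5 moves are needed.
A route of 5 moves achieves this: b4 → b3 → b2 → c2 → d2 → e2.
Since 5 matches the lower bound, it is optimal.

5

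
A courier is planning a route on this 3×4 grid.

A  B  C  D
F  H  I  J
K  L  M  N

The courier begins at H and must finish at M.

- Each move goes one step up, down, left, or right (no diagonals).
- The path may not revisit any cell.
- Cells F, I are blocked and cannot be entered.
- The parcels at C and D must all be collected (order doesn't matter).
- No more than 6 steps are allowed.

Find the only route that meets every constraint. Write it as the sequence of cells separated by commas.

H, B, C, D, J, N, M

Any route must reach C and D and still end at M within 6 moves, so the order of the required stops is forced.
Route from H: up 1 to B, right 2 to D, down 2 to N, left 1 to M — 6 moves in all.
Check: all required cells visited; 6 ≤ 6 moves.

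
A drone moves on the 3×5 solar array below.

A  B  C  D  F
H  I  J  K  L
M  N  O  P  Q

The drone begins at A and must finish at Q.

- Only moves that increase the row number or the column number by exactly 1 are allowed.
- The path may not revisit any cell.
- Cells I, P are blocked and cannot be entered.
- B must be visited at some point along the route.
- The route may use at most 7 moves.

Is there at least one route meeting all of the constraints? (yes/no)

yes

One route that works: A → B → C → J → K → L → Q.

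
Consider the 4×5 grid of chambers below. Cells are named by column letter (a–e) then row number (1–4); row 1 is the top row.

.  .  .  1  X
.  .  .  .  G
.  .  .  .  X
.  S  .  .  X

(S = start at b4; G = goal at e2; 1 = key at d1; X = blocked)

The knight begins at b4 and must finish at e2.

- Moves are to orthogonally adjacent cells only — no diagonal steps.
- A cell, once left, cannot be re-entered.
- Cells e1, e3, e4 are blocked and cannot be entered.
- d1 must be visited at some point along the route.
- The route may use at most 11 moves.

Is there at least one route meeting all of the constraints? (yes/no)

One route that works: b4 → b3 → b2 → b1 → c1 → d1 → d2 → e2.

yes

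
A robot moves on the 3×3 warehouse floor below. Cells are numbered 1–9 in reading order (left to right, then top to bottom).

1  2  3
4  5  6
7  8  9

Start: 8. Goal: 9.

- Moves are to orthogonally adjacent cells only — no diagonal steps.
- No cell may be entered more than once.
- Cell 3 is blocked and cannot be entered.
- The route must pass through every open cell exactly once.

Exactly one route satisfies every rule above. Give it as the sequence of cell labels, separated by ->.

Need to visit all 8 open cells exactly once, starting at 8 and ending at 9.
Cell 7 has only two open neighbours (4 and 8), so the path must pass straight through it: one of those is the cell it's entered from and the other is where it exits.
Route from 8: left to 7, 2× up (reaching 1), right to 2, down to 5, right to 6, down to 9 — 7 moves in all.
Check: all 8 open cells covered.

8 -> 7 -> 4 -> 1 -> 2 -> 5 -> 6 -> 9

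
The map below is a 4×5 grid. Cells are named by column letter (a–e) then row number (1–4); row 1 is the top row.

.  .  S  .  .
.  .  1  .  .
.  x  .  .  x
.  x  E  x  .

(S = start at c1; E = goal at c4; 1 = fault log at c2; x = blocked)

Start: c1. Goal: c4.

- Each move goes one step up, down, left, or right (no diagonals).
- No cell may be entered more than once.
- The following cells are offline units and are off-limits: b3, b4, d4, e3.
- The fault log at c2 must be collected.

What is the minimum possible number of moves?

3

Any route passes through c2 somewhere between c1 and c4. Summing Manhattan distances along the two legs (c1 → c2 → c4) gives a lower bound of 1 + 2 = 3 moves.
A route of 3 moves achieves this: c1 → c2 → c3 → c4.
Since 3 matches the lower bound, it is optimal.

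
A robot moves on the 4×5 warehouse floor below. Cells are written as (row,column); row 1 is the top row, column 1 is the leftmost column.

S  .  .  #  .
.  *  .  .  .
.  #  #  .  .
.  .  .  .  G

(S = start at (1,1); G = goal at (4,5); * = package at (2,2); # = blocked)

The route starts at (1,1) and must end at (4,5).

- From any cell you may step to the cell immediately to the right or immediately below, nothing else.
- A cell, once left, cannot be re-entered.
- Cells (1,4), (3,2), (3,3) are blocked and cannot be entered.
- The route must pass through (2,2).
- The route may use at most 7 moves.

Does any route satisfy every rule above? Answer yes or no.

yes

One route that works: (1,1) → (2,1) → (2,2) → (2,3) → (2,4) → (3,4) → (4,4) → (4,5).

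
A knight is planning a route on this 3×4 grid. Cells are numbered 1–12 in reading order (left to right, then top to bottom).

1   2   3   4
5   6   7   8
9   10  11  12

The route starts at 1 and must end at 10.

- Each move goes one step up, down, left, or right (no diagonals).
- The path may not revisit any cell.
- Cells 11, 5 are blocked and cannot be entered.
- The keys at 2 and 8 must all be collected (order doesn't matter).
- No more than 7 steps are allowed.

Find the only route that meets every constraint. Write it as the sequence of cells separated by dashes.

Any route must reach 2 and 8 and still end at 10 within 7 moves, so the order of the required stops is forced.
Route from 1: right 3 to 4, down 1 to 8, left 2 to 6, down 1 to 10 — 7 moves in all.
Check: all required cells visited; 7 ≤ 7 moves.

1 - 2 - 3 - 4 - 8 - 7 - 6 - 10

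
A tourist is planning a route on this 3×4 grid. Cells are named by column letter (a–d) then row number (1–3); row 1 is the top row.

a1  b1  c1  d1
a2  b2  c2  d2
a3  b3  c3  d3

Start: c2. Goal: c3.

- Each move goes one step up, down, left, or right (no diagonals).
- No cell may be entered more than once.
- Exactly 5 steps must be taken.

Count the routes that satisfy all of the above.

3

Need simple routes of exactly 5 moves from c2 to c3 (Manhattan distance 1, so 2 moves are spent on a detour and 2 undoing it).
Enumerating: c2 c1 b1 b2 b3 c3 | c2 c1 d1 d2 d3 c3 | c2 b2 a2 a3 b3 c3.
That gives 3 routes.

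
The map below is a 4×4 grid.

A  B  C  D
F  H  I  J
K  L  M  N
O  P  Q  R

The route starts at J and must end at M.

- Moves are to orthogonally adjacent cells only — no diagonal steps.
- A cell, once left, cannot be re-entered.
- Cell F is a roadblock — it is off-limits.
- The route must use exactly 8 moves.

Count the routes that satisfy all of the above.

7

Need simple routes of exactly 8 moves from J to M (Manhattan distance 2, so 3 moves are spent on a detour and 3 undoing it).
Enumerating: J D C I H L P Q M | J D C B H L P Q M | J N R Q P L H I M | J N R Q P O K L M | J I C B H L P Q M | J I H L P Q R N M | J I H L K O P Q M.
That gives 7 routes.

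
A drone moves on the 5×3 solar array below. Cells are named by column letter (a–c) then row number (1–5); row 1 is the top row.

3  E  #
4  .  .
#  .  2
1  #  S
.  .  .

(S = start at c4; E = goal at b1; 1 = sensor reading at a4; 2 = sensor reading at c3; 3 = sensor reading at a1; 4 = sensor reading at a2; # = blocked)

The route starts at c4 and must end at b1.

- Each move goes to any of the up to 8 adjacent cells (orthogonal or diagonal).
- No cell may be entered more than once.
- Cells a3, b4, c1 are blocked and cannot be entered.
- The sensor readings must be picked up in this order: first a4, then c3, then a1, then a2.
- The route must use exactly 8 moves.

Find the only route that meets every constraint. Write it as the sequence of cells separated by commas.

c4, b5, a4, b3, c3, b2, a1, a2, b1

The waypoints must appear in the order a4, c3, a1, a2, with no cell reused.
Route from c4: down-left to b5, up-left to a4, up-right to b3, right to c3, 2× up-left (reaching a1), down to a2, up-right to b1 — 8 moves in all.
Check: order respected (1 at step 2, 2 at step 4, 3 at step 6, 4 at step 7); 8 moves as required.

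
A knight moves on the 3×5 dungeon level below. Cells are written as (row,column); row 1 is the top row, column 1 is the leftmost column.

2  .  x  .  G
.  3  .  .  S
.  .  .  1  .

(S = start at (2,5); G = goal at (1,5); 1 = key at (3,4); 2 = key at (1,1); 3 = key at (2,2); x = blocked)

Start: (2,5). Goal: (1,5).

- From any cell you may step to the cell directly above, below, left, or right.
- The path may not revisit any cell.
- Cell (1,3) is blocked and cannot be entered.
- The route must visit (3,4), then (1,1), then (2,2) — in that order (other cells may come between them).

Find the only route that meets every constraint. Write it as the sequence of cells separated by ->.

(2,5) -> (3,5) -> (3,4) -> (3,3) -> (3,2) -> (3,1) -> (2,1) -> (1,1) -> (1,2) -> (2,2) -> (2,3) -> (2,4) -> (1,4) -> (1,5)

The waypoints must appear in the order (3,4), (1,1), (2,2), with no cell reused.
Route from (2,5): down 1 to (3,5), left 4 to (3,1), up 2 to (1,1), right 1 to (1,2), down 1 to (2,2), right 2 to (2,4), up 1 to (1,4), right 1 to (1,5) — 13 moves in all.
Check: order respected (1 at step 2, 2 at step 7, 3 at step 9).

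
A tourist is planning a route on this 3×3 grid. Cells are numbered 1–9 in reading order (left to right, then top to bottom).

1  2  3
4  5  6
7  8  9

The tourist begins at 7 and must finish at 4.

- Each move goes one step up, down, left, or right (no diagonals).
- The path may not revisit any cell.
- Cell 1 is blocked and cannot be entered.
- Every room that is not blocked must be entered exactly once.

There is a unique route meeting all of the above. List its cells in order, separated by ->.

7 -> 8 -> 9 -> 6 -> 3 -> 2 -> 5 -> 4

Need to visit all 8 open cells exactly once, starting at 7 and ending at 4.
Route from 7: 2× right (reaching 9), 2× up (reaching 3), left to 2, down to 5, left to 4 — 7 moves in all.
Check: all 8 open cells covered.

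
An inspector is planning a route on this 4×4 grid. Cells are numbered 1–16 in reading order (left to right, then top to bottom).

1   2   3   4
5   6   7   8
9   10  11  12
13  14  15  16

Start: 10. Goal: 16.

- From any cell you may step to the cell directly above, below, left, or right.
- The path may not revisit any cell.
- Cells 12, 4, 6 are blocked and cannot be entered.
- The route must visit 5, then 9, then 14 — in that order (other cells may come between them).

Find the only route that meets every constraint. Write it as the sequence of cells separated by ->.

10 -> 11 -> 7 -> 3 -> 2 -> 1 -> 5 -> 9 -> 13 -> 14 -> 15 -> 16

The waypoints must appear in the order 5, 9, 14, with no cell reused.
Route from 10: right to 11, 2× up (reaching 3), 2× left (reaching 1), 3× down (reaching 13), 3× right (reaching 16) — 11 moves in all.
Check: order respected (5 at step 6, 9 at step 7, 14 at step 9).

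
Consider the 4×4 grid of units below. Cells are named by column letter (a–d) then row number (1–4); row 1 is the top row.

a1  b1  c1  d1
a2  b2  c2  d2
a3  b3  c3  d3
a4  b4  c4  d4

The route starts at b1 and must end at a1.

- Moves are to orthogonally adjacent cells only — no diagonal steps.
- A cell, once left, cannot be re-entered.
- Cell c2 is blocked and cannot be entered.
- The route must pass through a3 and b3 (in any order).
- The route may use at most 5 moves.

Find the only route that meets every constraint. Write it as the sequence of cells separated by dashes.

b1 - b2 - b3 - a3 - a2 - a1

The 5-move cap with required stops at a3, b3 leaves no slack for detours.
Route from b1: 2× down (reaching b3), left to a3, 2× up (reaching a1) — 5 moves in all.
Check: all required cells visited; 5 ≤ 5 moves.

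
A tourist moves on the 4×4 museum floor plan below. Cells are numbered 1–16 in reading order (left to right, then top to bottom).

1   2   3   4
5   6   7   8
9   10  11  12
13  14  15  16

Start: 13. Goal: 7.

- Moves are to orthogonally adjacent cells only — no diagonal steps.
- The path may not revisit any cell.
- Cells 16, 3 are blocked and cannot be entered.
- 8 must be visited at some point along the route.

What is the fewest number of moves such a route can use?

Any route passes through 8 somewhere between 13 and 7. Summing Manhattan distances along the two legs (13 → 8 → 7) gives a lower bound of 5 + 1 = 6 moves.
A route of 6 moves achieves this: 13 → 9 → 10 → 11 → 12 → 8 → 7.
Since 6 matches the lower bound, it is optimal.

6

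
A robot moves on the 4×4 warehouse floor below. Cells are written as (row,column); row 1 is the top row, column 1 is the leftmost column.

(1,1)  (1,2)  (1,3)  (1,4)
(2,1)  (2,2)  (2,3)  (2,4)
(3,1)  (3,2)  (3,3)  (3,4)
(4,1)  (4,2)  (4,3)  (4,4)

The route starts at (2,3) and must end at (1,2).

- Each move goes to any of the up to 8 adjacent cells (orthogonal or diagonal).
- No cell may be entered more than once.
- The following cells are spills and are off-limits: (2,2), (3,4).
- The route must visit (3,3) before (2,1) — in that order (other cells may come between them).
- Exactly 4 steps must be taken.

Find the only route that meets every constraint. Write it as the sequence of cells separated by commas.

The waypoints must appear in the order (3,3), (2,1), with no cell reused.
Route from (2,3): down 1 to (3,3), left 1 to (3,2), up-left 1 to (2,1), up-right 1 to (1,2) — 4 moves in all.
Check: order respected ((3,3) at step 1, (2,1) at step 3); 4 moves as required.

(2,3), (3,3), (3,2), (2,1), (1,2)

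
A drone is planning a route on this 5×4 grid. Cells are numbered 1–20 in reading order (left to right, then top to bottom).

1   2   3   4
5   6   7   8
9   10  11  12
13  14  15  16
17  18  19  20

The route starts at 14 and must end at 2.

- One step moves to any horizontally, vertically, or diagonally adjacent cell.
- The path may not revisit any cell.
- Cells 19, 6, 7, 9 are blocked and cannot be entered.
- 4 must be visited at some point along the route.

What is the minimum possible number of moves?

Any route passes through 4 somewhere between 14 and 2. Summing Chebyshev distances along the two legs (14 → 4 → 2) gives a lower bound of 3 + 2 = 5 moves.
A route of 5 moves achieves this: 14 → 11 → 8 → 4 → 3 → 2.
Since 5 matches the lower bound, it is optimal.

5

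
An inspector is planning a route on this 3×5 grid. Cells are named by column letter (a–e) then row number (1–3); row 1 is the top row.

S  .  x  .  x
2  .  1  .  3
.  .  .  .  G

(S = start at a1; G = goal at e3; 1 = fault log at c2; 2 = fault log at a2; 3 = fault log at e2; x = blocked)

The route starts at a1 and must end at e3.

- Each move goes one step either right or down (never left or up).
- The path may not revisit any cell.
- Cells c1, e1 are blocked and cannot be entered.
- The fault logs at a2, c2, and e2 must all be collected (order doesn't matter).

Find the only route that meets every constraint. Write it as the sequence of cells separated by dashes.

a1 - a2 - b2 - c2 - d2 - e2 - e3

Moves only go right or down, so the column and row indices never decrease.
Route from a1: down 1 to a2, right 4 to e2, down 1 to e3 — 6 moves in all.
Check: all required cells visited.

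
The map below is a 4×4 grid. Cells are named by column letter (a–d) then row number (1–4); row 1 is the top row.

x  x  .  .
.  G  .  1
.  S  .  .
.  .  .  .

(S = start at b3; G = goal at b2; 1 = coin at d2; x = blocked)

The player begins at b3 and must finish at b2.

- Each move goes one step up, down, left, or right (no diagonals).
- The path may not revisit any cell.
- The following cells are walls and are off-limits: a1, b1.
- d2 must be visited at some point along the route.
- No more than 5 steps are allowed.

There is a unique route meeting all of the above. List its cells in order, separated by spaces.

b3 c3 d3 d2 c2 b2

The 5-move cap with required stops at d2 leaves no slack for detours.
Route from b3: right 2 to d3, up 1 to d2, left 2 to b2 — 5 moves in all.
Check: all required cells visited; 5 ≤ 5 moves.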